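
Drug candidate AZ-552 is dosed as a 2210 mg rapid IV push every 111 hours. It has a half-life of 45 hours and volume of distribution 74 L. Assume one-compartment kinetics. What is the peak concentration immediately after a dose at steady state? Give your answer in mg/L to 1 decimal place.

36.5 mg/L

Over one 111-h interval, 111/45 ≈ 2.4667 half-lives elapse, leaving f ≈ 0.1809 of each dose.
At steady state, accumulation factor R = 1/(1 − e^(−kτ)) ≈ 1.2209.
Each bolus raises the concentration by D/Vd = 2210/74 ≈ 29.865 mg/L.
Steady-state peak Cmax,ss = C₀·R ≈ 29.865 × 1.2209 ≈ 36.462 mg/L.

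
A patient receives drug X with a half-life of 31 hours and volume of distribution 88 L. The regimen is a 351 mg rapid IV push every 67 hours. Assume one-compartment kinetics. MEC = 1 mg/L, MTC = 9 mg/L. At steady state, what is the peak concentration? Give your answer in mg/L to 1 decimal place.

5.1 mg/L

k = ln2/t½ = ln2/31 ≈ 0.022360 h⁻¹; fraction remaining f = e^(−kτ) = e^(−0.022360×67) ≈ 0.2236.
At steady state, accumulation factor R = 1/(1 − e^(−kτ)) ≈ 1.2880.
Single-dose peak C₀ = D/Vd = 351/88 ≈ 3.989 mg/L.
Cmax,ss = C₀/(1 − f) ≈ 3.989/0.7764 ≈ 5.138 mg/L.
Peak 5.1 mg/L vs MTC 9 mg/L: below toxic threshold.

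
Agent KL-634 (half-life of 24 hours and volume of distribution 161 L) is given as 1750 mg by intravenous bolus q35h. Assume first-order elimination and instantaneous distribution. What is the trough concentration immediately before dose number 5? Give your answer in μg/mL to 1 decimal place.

6.1 μg/mL

f = (1/2)^(τ/t½) = (1/2)^(35/24) ≈ 0.3639.
C₀ = D/Vd = 1750/161 ≈ 10.870 μg/mL.
Before the 5th dose, 4 doses have been given. Superposition: Cmin = C₀·(f + f² + … + f^4).
≈ 10.870 × (0.3639 + 0.1324 + 0.0482 + 0.0175) ≈ 10.870 × 0.5620 ≈ 6.109 μg/mL.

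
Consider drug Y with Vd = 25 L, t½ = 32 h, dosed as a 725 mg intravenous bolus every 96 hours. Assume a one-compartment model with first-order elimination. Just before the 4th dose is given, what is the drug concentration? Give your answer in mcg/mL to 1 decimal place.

4.1 mcg/mL

f = (1/2)^(τ/t½) = (1/2)^(96/32) ≈ 0.1250.
C₀ = D/Vd = 725/25 ≈ 29.000 mcg/mL.
Before the 4th dose, 3 doses have been given. Superposition: Cmin = C₀·(f + f² + … + f^3).
≈ 29.000 × (0.1250 + 0.0156 + 0.0020) ≈ 29.000 × 0.1426 ≈ 4.135 mcg/mL.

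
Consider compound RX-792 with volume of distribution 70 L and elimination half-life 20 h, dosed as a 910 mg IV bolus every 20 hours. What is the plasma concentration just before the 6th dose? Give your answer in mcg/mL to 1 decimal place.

f = (1/2)^(τ/t½) = (1/2)^(20/20) ≈ 0.5000.
C₀ = D/Vd = 910/70 ≈ 13.000 mcg/mL.
Before the 6th dose, 5 doses have been given. Superposition: Cmin = C₀·(f + f² + … + f^5).
≈ 13.000 × (0.5000 + 0.2500 + 0.1250 + 0.0625 + 0.0313) ≈ 13.000 × 0.9688 ≈ 12.594 mcg/mL.

12.6 mcg/mL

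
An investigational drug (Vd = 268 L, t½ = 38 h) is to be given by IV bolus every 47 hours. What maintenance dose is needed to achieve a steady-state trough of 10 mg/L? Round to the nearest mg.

τ/t½ = 47/38 ≈ 1.2368, so f = (1/2)^(47/38) ≈ 0.424300.
Cmin,ss = (D/Vd)·f/(1−f), so D = Cmin,ss·Vd·(1−f)/f.
D = 10 × 268 × (1−f)/f ≈ 10 × 268 × 1.35682 ≈ 3636.28 mg.

3636 mg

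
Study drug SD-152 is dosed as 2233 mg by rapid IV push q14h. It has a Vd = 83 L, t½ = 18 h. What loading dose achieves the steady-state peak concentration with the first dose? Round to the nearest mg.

f = (1/2)^(14/18) ≈ 0.583265; accumulation ratio R = 1/(1−f) ≈ 2.39961.
Loading dose to hit Cmax,ss on first dose: D_load = D_maint·R ≈ 2233 × 2.39961 ≈ 5358.33 mg.

5358 mg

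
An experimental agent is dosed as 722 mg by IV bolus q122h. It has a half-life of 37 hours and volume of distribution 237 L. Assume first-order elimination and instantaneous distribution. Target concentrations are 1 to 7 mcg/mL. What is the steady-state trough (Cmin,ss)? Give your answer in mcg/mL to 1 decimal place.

0.3 mcg/mL

k = ln2/t½ = ln2/37 ≈ 0.018734 h⁻¹; fraction remaining f = e^(−kτ) = e^(−0.018734×122) ≈ 0.1017.
Single-dose peak C₀ = D/Vd = 722/237 ≈ 3.046 mcg/mL.
Steady-state trough Cmin,ss = C₀·f/(1−f) ≈ 3.046 × 0.1017/0.8983 ≈ 0.345 mcg/mL.
Trough 0.3 mcg/mL vs MEC 1 mcg/mL: subtherapeutic.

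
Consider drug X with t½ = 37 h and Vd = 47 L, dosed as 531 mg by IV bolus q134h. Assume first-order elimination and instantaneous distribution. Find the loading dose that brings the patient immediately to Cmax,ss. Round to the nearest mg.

578 mg

f = (1/2)^(134/37) ≈ 0.081242; accumulation ratio R = 1/(1−f) ≈ 1.08843.
Loading dose to hit Cmax,ss on first dose: D_load = D_maint·R ≈ 531 × 1.08843 ≈ 577.96 mg.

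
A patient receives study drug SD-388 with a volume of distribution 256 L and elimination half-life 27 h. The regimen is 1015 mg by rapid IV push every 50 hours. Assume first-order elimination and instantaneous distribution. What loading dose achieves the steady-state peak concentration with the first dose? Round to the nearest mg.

f = (1/2)^(50/27) ≈ 0.277037; accumulation ratio R = 1/(1−f) ≈ 1.38320.
Loading dose to hit Cmax,ss on first dose: D_load = D_maint·R ≈ 1015 × 1.38320 ≈ 1403.95 mg.

1404 mg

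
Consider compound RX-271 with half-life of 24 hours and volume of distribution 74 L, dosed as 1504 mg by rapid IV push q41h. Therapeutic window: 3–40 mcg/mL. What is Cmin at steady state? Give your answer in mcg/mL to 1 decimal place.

9.0 mcg/mL

Over one 41-h interval, 41/24 ≈ 1.7083 half-lives elapse, leaving f ≈ 0.3060 of each dose.
Each bolus raises the concentration by D/Vd = 1504/74 ≈ 20.324 mcg/mL.
Steady-state trough Cmin,ss = C₀·f/(1−f) ≈ 20.324 × 0.3060/0.6940 ≈ 8.961 mcg/mL.
Trough 9.0 mcg/mL vs MEC 3 mcg/mL: adequate.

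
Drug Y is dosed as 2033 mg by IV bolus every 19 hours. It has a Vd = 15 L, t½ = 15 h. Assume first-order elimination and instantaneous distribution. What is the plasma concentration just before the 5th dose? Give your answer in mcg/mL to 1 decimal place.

93.5 mcg/mL

f = (1/2)^(τ/t½) = (1/2)^(19/15) ≈ 0.4156.
C₀ = D/Vd = 2033/15 ≈ 135.533 mcg/mL.
Before the 5th dose, 4 doses have been given. Superposition: Cmin = C₀·(f + f² + … + f^4).
≈ 135.533 × (0.4156 + 0.1727 + 0.0718 + 0.0298) ≈ 135.533 × 0.6899 ≈ 93.504 mcg/mL.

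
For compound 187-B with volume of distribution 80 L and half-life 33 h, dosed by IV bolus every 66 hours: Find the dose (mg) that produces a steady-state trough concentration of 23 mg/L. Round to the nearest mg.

5520 mg

τ/t½ = 66/33 ≈ 2, so f = (1/2)^(66/33) ≈ 0.250000.
Cmin,ss = (D/Vd)·f/(1−f), so D = Cmin,ss·Vd·(1−f)/f.
D = 23 × 80 × (1−f)/f ≈ 23 × 80 × 3.00000 ≈ 5520.00 mg.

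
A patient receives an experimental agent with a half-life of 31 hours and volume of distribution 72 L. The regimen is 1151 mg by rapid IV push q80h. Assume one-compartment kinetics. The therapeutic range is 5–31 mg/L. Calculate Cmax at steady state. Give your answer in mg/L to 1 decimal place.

19.2 mg/L

k = ln2/t½ = ln2/31 ≈ 0.022360 h⁻¹; fraction remaining f = e^(−kτ) = e^(−0.022360×80) ≈ 0.1672.
Accumulation ratio R = 1/(1 − f) ≈ 1/0.8328 ≈ 1.2008.
Single-dose peak C₀ = D/Vd = 1151/72 ≈ 15.986 mg/L.
Steady-state peak Cmax,ss = C₀·R ≈ 15.986 × 1.2008 ≈ 19.196 mg/L.
Peak 19.2 mg/L vs MTC 31 mg/L: below toxic threshold.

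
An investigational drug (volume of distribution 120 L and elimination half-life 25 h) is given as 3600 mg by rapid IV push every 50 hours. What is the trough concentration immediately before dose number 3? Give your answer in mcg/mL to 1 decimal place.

9.4 mcg/mL

f = (1/2)^(τ/t½) = (1/2)^(50/25) ≈ 0.2500.
C₀ = D/Vd = 3600/120 ≈ 30.000 mcg/mL.
Before the 3rd dose, 2 doses have been given. Superposition: Cmin = C₀·(f + f²).
≈ 30.000 × (0.2500 + 0.0625) ≈ 30.000 × 0.3125 ≈ 9.375 mcg/mL.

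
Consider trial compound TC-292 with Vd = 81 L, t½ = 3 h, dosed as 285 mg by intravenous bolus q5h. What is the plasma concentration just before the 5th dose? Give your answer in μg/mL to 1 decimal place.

1.6 μg/mL

f = (1/2)^(τ/t½) = (1/2)^(5/3) ≈ 0.3150.
C₀ = D/Vd = 285/81 ≈ 3.519 μg/mL.
Before the 5th dose, 4 doses have been given. Superposition: Cmin = C₀·(f + f² + … + f^4).
≈ 3.519 × (0.3150 + 0.0992 + 0.0313 + 0.0098) ≈ 3.519 × 0.4553 ≈ 1.602 μg/mL.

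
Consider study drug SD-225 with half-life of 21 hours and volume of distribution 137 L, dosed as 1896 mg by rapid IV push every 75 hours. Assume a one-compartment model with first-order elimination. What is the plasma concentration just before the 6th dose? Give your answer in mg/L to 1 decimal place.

f = (1/2)^(τ/t½) = (1/2)^(75/21) ≈ 0.0841.
C₀ = D/Vd = 1896/137 ≈ 13.839 mg/L.
Before the 6th dose, 5 doses have been given. Superposition: Cmin = C₀·(f + f² + … + f^5).
≈ 13.839 × (0.0841 + 0.0071 + 0.0006 + 0.0001 + 0.0000) ≈ 13.839 × 0.0919 ≈ 1.272 mg/L.

1.3 mg/L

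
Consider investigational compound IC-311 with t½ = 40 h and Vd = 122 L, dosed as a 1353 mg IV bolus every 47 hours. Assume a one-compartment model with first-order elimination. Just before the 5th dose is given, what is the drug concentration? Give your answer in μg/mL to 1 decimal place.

f = (1/2)^(τ/t½) = (1/2)^(47/40) ≈ 0.4429.
C₀ = D/Vd = 1353/122 ≈ 11.090 μg/mL.
Before the 5th dose, 4 doses have been given. Superposition: Cmin = C₀·(f + f² + … + f^4).
≈ 11.090 × (0.4429 + 0.1962 + 0.0869 + 0.0385) ≈ 11.090 × 0.7645 ≈ 8.478 μg/mL.

8.5 μg/mL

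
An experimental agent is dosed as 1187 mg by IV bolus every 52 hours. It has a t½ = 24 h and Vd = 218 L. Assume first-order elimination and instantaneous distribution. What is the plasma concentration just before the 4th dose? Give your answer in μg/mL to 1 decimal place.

f = (1/2)^(τ/t½) = (1/2)^(52/24) ≈ 0.2227.
C₀ = D/Vd = 1187/218 ≈ 5.445 μg/mL.
Before the 4th dose, 3 doses have been given. Superposition: Cmin = C₀·(f + f² + … + f^3).
≈ 5.445 × (0.2227 + 0.0496 + 0.0110) ≈ 5.445 × 0.2833 ≈ 1.543 μg/mL.

1.5 μg/mL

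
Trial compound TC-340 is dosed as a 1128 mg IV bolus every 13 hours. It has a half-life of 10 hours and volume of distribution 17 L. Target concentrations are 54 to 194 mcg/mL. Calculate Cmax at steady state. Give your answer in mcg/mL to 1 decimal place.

τ/t½ = 13/10 ≈ 1.3, so fraction remaining f = (1/2)^(13/10) ≈ 0.4061.
Accumulation ratio R = 1/(1 − f) ≈ 1/0.5939 ≈ 1.6838.
Each bolus raises the concentration by D/Vd = 1128/17 ≈ 66.353 mcg/mL.
Cmax,ss = C₀/(1 − f) ≈ 66.353/0.5939 ≈ 111.724 mcg/mL.
Peak 111.7 mcg/mL vs MTC 194 mcg/mL: below toxic threshold.

111.7 mcg/mL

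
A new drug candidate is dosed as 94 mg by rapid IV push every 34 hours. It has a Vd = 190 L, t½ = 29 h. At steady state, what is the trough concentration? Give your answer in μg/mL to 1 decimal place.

Over one 34-h interval, 34/29 ≈ 1.1724 half-lives elapse, leaving f ≈ 0.4437 of each dose.
Accumulation ratio R = 1/(1 − f) ≈ 1/0.5563 ≈ 1.7976.
Single-dose peak C₀ = D/Vd = 94/190 ≈ 0.495 μg/mL.
Cmax,ss = C₀/(1 − f) ≈ 0.495/0.5563 ≈ 0.890 μg/mL.
Steady-state trough Cmin,ss = Cmax,ss·f ≈ 0.890 × 0.4437 ≈ 0.395 μg/mL.

0.4 μg/mL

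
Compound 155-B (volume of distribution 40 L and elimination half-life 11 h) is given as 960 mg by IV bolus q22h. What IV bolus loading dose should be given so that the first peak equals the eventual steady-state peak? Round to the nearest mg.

f = (1/2)^(22/11) ≈ 0.250000; accumulation ratio R = 1/(1−f) ≈ 1.33333.
Loading dose to hit Cmax,ss on first dose: D_load = D_maint·R ≈ 960 × 1.33333 ≈ 1280.00 mg.

1280 mg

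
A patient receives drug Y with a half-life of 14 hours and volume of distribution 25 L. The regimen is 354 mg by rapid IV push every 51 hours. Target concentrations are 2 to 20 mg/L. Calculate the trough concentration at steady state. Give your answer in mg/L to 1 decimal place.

Over one 51-h interval, 51/14 ≈ 3.6429 half-lives elapse, leaving f ≈ 0.0801 of each dose.
Each bolus raises the concentration by D/Vd = 354/25 ≈ 14.160 mg/L.
Steady-state trough Cmin,ss = C₀·f/(1−f) ≈ 14.160 × 0.0801/0.9199 ≈ 1.233 mg/L.
Trough 1.2 mg/L vs MEC 2 mg/L: subtherapeutic.

1.2 mg/L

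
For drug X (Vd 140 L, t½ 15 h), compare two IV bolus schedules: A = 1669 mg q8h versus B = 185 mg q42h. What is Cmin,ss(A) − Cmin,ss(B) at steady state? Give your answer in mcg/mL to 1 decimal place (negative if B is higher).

26.4 mcg/mL

Regimen A: f = (1/2)^(8/15) ≈ 0.6910; Cmin,ss = (1669/140)·f/(1−f) ≈ 26.659 mcg/mL.
Regimen B: f = (1/2)^(42/15) ≈ 0.1436; Cmin,ss = (185/140)·f/(1−f) ≈ 0.222 mcg/mL.
Difference ≈ 26.659 − 0.222 ≈ 26.437 mcg/mL.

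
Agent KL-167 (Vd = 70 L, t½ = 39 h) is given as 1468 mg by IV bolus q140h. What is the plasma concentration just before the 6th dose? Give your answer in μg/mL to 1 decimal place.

f = (1/2)^(τ/t½) = (1/2)^(140/39) ≈ 0.0831.
C₀ = D/Vd = 1468/70 ≈ 20.971 μg/mL.
Before the 6th dose, 5 doses have been given. Superposition: Cmin = C₀·(f + f² + … + f^5).
≈ 20.971 × (0.0831 + 0.0069 + 0.0006 + 0.0000 + 0.0000) ≈ 20.971 × 0.0906 ≈ 1.900 μg/mL.

1.9 μg/mL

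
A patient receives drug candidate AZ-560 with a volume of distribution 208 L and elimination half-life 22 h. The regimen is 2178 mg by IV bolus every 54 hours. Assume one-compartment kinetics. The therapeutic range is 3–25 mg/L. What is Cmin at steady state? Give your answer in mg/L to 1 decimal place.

2.3 mg/L

Over one 54-h interval, 54/22 ≈ 2.4545 half-lives elapse, leaving f ≈ 0.1824 of each dose.
Single-dose peak C₀ = D/Vd = 2178/208 ≈ 10.471 mg/L.
Steady-state trough Cmin,ss = C₀·f/(1−f) ≈ 10.471 × 0.1824/0.8176 ≈ 2.336 mg/L.
Trough 2.3 mg/L vs MEC 3 mg/L: subtherapeutic.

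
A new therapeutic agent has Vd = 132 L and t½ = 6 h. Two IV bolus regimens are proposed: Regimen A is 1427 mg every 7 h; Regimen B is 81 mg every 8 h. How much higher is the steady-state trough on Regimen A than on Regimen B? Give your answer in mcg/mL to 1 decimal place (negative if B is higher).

8.3 mcg/mL

Regimen A: f = (1/2)^(7/6) ≈ 0.4454; Cmin,ss = (1427/132)·f/(1−f) ≈ 8.682 mcg/mL.
Regimen B: f = (1/2)^(8/6) ≈ 0.3969; Cmin,ss = (81/132)·f/(1−f) ≈ 0.404 mcg/mL.
Difference ≈ 8.682 − 0.404 ≈ 8.278 mcg/mL.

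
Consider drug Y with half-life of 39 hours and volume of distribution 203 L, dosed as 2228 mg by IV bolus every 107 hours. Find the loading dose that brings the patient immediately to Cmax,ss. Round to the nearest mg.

2619 mg

f = (1/2)^(107/39) ≈ 0.149313; accumulation ratio R = 1/(1−f) ≈ 1.17552.
Loading dose to hit Cmax,ss on first dose: D_load = D_maint·R ≈ 2228 × 1.17552 ≈ 2619.06 mg.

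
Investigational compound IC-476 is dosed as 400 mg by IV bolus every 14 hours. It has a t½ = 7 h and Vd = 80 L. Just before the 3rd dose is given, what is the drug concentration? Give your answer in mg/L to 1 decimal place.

f = (1/2)^(τ/t½) = (1/2)^(14/7) ≈ 0.2500.
C₀ = D/Vd = 400/80 ≈ 5.000 mg/L.
Before the 3rd dose, 2 doses have been given. Superposition: Cmin = C₀·(f + f²).
≈ 5.000 × (0.2500 + 0.0625) ≈ 5.000 × 0.3125 ≈ 1.562 mg/L.

1.6 mg/L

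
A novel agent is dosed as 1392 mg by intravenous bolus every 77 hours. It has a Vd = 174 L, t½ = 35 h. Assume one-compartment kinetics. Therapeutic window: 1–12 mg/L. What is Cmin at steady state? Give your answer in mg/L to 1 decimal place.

2.2 mg/L

Over one 77-h interval, 77/35 ≈ 2.2 half-lives elapse, leaving f ≈ 0.2176 of each dose.
Single-dose peak C₀ = D/Vd = 1392/174 ≈ 8.000 mg/L.
Steady-state trough Cmin,ss = C₀·f/(1−f) ≈ 8.000 × 0.2176/0.7824 ≈ 2.225 mg/L.
Trough 2.2 mg/L vs MEC 1 mg/L: adequate.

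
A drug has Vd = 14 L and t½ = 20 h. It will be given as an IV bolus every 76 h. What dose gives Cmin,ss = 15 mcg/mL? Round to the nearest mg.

2715 mg

τ/t½ = 76/20 ≈ 3.8, so f = (1/2)^(76/20) ≈ 0.071794.
Cmin,ss = (D/Vd)·f/(1−f), so D = Cmin,ss·Vd·(1−f)/f.
D = 15 × 14 × (1−f)/f ≈ 15 × 14 × 12.92874 ≈ 2715.04 mg.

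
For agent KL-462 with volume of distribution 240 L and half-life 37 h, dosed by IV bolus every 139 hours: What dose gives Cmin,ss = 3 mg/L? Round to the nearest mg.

τ/t½ = 139/37 ≈ 3.7568, so f = (1/2)^(139/37) ≈ 0.073978.
Cmin,ss = (D/Vd)·f/(1−f), so D = Cmin,ss·Vd·(1−f)/f.
D = 3 × 240 × (1−f)/f ≈ 3 × 240 × 12.51753 ≈ 9012.62 mg.

9013 mg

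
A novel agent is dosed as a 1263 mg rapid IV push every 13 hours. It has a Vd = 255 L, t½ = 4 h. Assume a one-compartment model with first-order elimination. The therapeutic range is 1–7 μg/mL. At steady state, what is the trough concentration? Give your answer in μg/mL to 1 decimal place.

Over one 13-h interval, 13/4 ≈ 3.25 half-lives elapse, leaving f ≈ 0.1051 of each dose.
At steady state, accumulation factor R = 1/(1 − e^(−kτ)) ≈ 1.1174.
Each bolus raises the concentration by D/Vd = 1263/255 ≈ 4.953 μg/mL.
Cmax,ss = C₀/(1 − f) ≈ 4.953/0.8949 ≈ 5.535 μg/mL.
One interval later, Cmin,ss = Cmax,ss·e^(−kτ) ≈ 5.535 × 0.1051 ≈ 0.582 μg/mL.
Trough 0.6 μg/mL vs MEC 1 μg/mL: subtherapeutic.

0.6 μg/mL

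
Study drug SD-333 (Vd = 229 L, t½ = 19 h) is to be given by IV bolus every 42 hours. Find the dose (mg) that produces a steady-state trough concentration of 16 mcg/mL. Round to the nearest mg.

τ/t½ = 42/19 ≈ 2.2105, so f = (1/2)^(42/19) ≈ 0.216055.
Cmin,ss = (D/Vd)·f/(1−f), so D = Cmin,ss·Vd·(1−f)/f.
D = 16 × 229 × (1−f)/f ≈ 16 × 229 × 3.62845 ≈ 13294.64 mg.

13295 mg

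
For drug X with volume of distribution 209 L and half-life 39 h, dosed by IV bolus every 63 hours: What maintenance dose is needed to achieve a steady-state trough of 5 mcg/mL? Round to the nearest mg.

2157 mg

τ/t½ = 63/39 ≈ 1.6154, so f = (1/2)^(63/39) ≈ 0.326378.
Cmin,ss = (D/Vd)·f/(1−f), so D = Cmin,ss·Vd·(1−f)/f.
D = 5 × 209 × (1−f)/f ≈ 5 × 209 × 2.06393 ≈ 2156.81 mg.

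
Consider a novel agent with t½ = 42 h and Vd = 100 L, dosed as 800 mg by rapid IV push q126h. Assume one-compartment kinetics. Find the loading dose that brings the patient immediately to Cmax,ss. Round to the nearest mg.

f = (1/2)^(126/42) ≈ 0.125000; accumulation ratio R = 1/(1−f) ≈ 1.14286.
Loading dose to hit Cmax,ss on first dose: D_load = D_maint·R ≈ 800 × 1.14286 ≈ 914.29 mg.

914 mg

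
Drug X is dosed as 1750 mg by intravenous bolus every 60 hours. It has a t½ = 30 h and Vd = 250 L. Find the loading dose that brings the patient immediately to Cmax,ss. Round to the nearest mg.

f = (1/2)^(60/30) ≈ 0.250000; accumulation ratio R = 1/(1−f) ≈ 1.33333.
Loading dose to hit Cmax,ss on first dose: D_load = D_maint·R ≈ 1750 × 1.33333 ≈ 2333.33 mg.

2333 mg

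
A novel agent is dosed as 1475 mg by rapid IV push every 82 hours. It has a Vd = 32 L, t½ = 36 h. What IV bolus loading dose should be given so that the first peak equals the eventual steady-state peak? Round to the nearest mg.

f = (1/2)^(82/36) ≈ 0.206215; accumulation ratio R = 1/(1−f) ≈ 1.25979.
Loading dose to hit Cmax,ss on first dose: D_load = D_maint·R ≈ 1475 × 1.25979 ≈ 1858.19 mg.

1858 mg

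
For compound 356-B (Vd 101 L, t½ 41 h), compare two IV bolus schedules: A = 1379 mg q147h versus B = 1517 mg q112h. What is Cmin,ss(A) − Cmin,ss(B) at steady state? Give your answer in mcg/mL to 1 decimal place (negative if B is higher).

Regimen A: f = (1/2)^(147/41) ≈ 0.0833; Cmin,ss = (1379/101)·f/(1−f) ≈ 1.241 mcg/mL.
Regimen B: f = (1/2)^(112/41) ≈ 0.1505; Cmin,ss = (1517/101)·f/(1−f) ≈ 2.661 mcg/mL.
Difference ≈ 1.241 − 2.661 ≈ -1.420 mcg/mL.

-1.4 mcg/mL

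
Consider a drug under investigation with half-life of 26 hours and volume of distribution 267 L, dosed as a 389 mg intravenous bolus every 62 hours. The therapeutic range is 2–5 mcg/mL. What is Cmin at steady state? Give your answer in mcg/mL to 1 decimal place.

τ/t½ = 62/26 ≈ 2.3846, so fraction remaining f = (1/2)^(62/26) ≈ 0.1915.
Accumulation ratio R = 1/(1 − f) ≈ 1/0.8085 ≈ 1.2369.
Each bolus raises the concentration by D/Vd = 389/267 ≈ 1.457 mcg/mL.
Cmax,ss = C₀/(1 − f) ≈ 1.457/0.8085 ≈ 1.802 mcg/mL.
Steady-state trough Cmin,ss = Cmax,ss·f ≈ 1.802 × 0.1915 ≈ 0.345 mcg/mL.
Trough 0.3 mcg/mL vs MEC 2 mcg/mL: subtherapeutic.

0.3 mcg/mL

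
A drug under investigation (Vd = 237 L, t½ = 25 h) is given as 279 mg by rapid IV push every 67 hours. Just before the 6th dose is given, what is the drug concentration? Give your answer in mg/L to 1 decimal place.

f = (1/2)^(τ/t½) = (1/2)^(67/25) ≈ 0.1560.
C₀ = D/Vd = 279/237 ≈ 1.177 mg/L.
Before the 6th dose, 5 doses have been given. Superposition: Cmin = C₀·(f + f² + … + f^5).
≈ 1.177 × (0.1560 + 0.0243 + 0.0038 + 0.0006 + 0.0001) ≈ 1.177 × 0.1848 ≈ 0.218 mg/L.

0.2 mg/L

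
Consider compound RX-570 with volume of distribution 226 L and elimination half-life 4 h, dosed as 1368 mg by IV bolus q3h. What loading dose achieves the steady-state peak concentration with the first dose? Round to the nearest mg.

3374 mg

f = (1/2)^(3/4) ≈ 0.594604; accumulation ratio R = 1/(1−f) ≈ 2.46672.
Loading dose to hit Cmax,ss on first dose: D_load = D_maint·R ≈ 1368 × 2.46672 ≈ 3374.47 mg.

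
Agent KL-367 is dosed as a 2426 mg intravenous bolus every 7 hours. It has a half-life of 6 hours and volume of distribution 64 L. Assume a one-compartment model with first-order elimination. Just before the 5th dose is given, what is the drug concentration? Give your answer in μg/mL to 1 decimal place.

f = (1/2)^(τ/t½) = (1/2)^(7/6) ≈ 0.4454.
C₀ = D/Vd = 2426/64 ≈ 37.906 μg/mL.
Before the 5th dose, 4 doses have been given. Superposition: Cmin = C₀·(f + f² + … + f^4).
≈ 37.906 × (0.4454 + 0.1984 + 0.0884 + 0.0394) ≈ 37.906 × 0.7716 ≈ 29.248 μg/mL.

29.2 μg/mL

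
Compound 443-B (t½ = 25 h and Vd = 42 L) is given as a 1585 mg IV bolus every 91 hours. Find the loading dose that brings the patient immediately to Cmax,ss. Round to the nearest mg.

f = (1/2)^(91/25) ≈ 0.080214; accumulation ratio R = 1/(1−f) ≈ 1.08721.
Loading dose to hit Cmax,ss on first dose: D_load = D_maint·R ≈ 1585 × 1.08721 ≈ 1723.23 mg.

1723 mg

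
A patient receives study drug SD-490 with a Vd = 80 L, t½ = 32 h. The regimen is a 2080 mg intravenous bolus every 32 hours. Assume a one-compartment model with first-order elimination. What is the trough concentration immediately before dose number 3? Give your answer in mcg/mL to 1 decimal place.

19.5 mcg/mL

f = (1/2)^(τ/t½) = (1/2)^(32/32) ≈ 0.5000.
C₀ = D/Vd = 2080/80 ≈ 26.000 mcg/mL.
Before the 3rd dose, 2 doses have been given. Superposition: Cmin = C₀·(f + f²).
≈ 26.000 × (0.5000 + 0.2500) ≈ 26.000 × 0.7500 ≈ 19.500 mcg/mL.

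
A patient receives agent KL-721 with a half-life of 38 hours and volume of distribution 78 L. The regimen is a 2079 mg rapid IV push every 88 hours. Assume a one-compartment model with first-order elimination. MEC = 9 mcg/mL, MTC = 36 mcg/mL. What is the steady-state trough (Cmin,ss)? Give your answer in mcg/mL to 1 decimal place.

6.7 mcg/mL

Over one 88-h interval, 88/38 ≈ 2.3158 half-lives elapse, leaving f ≈ 0.2009 of each dose.
Accumulation ratio R = 1/(1 − f) ≈ 1/0.7991 ≈ 1.2514.
Each bolus raises the concentration by D/Vd = 2079/78 ≈ 26.654 mcg/mL.
Steady-state peak Cmax,ss = C₀·R ≈ 26.654 × 1.2514 ≈ 33.355 mcg/mL.
One interval later, Cmin,ss = Cmax,ss·e^(−kτ) ≈ 33.355 × 0.2009 ≈ 6.701 mcg/mL.
Trough 6.7 mcg/mL vs MEC 9 mcg/mL: subtherapeutic.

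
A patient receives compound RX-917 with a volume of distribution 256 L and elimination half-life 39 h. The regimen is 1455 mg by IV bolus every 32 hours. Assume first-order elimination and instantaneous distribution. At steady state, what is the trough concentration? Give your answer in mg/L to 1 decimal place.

7.4 mg/L

k = ln2/t½ = ln2/39 ≈ 0.017773 h⁻¹; fraction remaining f = e^(−kτ) = e^(−0.017773×32) ≈ 0.5662.
Each bolus raises the concentration by D/Vd = 1455/256 ≈ 5.684 mg/L.
Steady-state trough Cmin,ss = C₀·f/(1−f) ≈ 5.684 × 0.5662/0.4338 ≈ 7.419 mg/L.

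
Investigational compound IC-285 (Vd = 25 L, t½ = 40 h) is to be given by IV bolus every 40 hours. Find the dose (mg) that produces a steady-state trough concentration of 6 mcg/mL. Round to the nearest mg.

τ/t½ = 40/40 ≈ 1, so f = (1/2)^(40/40) ≈ 0.500000.
Cmin,ss = (D/Vd)·f/(1−f), so D = Cmin,ss·Vd·(1−f)/f.
D = 6 × 25 × (1−f)/f ≈ 6 × 25 × 1.00000 ≈ 150.00 mg.

150 mg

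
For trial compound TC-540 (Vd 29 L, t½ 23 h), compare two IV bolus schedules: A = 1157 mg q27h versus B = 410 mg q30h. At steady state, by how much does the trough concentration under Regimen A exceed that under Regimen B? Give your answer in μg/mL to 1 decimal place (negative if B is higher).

22.1 μg/mL

Regimen A: f = (1/2)^(27/23) ≈ 0.4432; Cmin,ss = (1157/29)·f/(1−f) ≈ 31.757 μg/mL.
Regimen B: f = (1/2)^(30/23) ≈ 0.4049; Cmin,ss = (410/29)·f/(1−f) ≈ 9.619 μg/mL.
Difference ≈ 31.757 − 9.619 ≈ 22.138 μg/mL.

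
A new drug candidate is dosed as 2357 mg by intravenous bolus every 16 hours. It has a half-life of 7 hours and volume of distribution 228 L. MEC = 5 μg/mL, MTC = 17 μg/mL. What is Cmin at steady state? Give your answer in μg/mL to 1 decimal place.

2.7 μg/mL

k = ln2/t½ = ln2/7 ≈ 0.099021 h⁻¹; fraction remaining f = e^(−kτ) = e^(−0.099021×16) ≈ 0.2051.
Accumulation ratio R = 1/(1 − f) ≈ 1/0.7949 ≈ 1.2580.
Single-dose peak C₀ = D/Vd = 2357/228 ≈ 10.338 μg/mL.
Steady-state peak Cmax,ss = C₀·R ≈ 10.338 × 1.2580 ≈ 13.005 μg/mL.
Steady-state trough Cmin,ss = Cmax,ss·f ≈ 13.005 × 0.2051 ≈ 2.667 μg/mL.
Trough 2.7 μg/mL vs MEC 5 μg/mL: subtherapeutic.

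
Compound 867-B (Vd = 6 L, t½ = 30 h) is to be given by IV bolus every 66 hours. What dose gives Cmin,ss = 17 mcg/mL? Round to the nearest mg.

367 mg

τ/t½ = 66/30 ≈ 2.2, so f = (1/2)^(66/30) ≈ 0.217638.
Cmin,ss = (D/Vd)·f/(1−f), so D = Cmin,ss·Vd·(1−f)/f.
D = 17 × 6 × (1−f)/f ≈ 17 × 6 × 3.59479 ≈ 366.67 mg.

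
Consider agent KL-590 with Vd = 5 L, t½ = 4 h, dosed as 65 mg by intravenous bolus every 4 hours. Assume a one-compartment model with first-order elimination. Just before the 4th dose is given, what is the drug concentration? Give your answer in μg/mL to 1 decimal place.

f = (1/2)^(τ/t½) = (1/2)^(4/4) ≈ 0.5000.
C₀ = D/Vd = 65/5 ≈ 13.000 μg/mL.
Before the 4th dose, 3 doses have been given. Superposition: Cmin = C₀·(f + f² + … + f^3).
≈ 13.000 × (0.5000 + 0.2500 + 0.1250) ≈ 13.000 × 0.8750 ≈ 11.375 μg/mL.

11.4 μg/mL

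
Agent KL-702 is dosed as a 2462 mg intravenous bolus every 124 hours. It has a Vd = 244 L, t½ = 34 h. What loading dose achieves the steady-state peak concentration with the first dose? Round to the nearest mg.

f = (1/2)^(124/34) ≈ 0.079823; accumulation ratio R = 1/(1−f) ≈ 1.08675.
Loading dose to hit Cmax,ss on first dose: D_load = D_maint·R ≈ 2462 × 1.08675 ≈ 2675.58 mg.

2676 mg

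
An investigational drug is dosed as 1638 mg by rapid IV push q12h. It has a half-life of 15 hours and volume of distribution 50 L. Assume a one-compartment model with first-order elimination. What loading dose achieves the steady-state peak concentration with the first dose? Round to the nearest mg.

f = (1/2)^(12/15) ≈ 0.574349; accumulation ratio R = 1/(1−f) ≈ 2.34934.
Loading dose to hit Cmax,ss on first dose: D_load = D_maint·R ≈ 1638 × 2.34934 ≈ 3848.22 mg.

3848 mg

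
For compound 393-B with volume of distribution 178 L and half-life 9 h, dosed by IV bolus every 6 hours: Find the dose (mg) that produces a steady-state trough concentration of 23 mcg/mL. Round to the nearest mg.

τ/t½ = 6/9 ≈ 0.66667, so f = (1/2)^(6/9) ≈ 0.629961.
Cmin,ss = (D/Vd)·f/(1−f), so D = Cmin,ss·Vd·(1−f)/f.
D = 23 × 178 × (1−f)/f ≈ 23 × 178 × 0.58740 ≈ 2404.82 mg.

2405 mg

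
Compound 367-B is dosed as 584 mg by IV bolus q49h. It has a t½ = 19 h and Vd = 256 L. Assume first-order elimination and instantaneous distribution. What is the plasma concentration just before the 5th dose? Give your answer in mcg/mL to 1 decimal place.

f = (1/2)^(τ/t½) = (1/2)^(49/19) ≈ 0.1674.
C₀ = D/Vd = 584/256 ≈ 2.281 mcg/mL.
Before the 5th dose, 4 doses have been given. Superposition: Cmin = C₀·(f + f² + … + f^4).
≈ 2.281 × (0.1674 + 0.0280 + 0.0047 + 0.0008) ≈ 2.281 × 0.2009 ≈ 0.458 mcg/mL.

0.5 mcg/mL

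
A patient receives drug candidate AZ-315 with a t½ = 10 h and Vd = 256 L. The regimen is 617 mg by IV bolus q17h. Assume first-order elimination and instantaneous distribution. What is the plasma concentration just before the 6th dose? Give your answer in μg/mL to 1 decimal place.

1.1 μg/mL

f = (1/2)^(τ/t½) = (1/2)^(17/10) ≈ 0.3078.
C₀ = D/Vd = 617/256 ≈ 2.410 μg/mL.
Before the 6th dose, 5 doses have been given. Superposition: Cmin = C₀·(f + f² + … + f^5).
≈ 2.410 × (0.3078 + 0.0947 + 0.0292 + 0.0090 + 0.0028) ≈ 2.410 × 0.4435 ≈ 1.069 μg/mL.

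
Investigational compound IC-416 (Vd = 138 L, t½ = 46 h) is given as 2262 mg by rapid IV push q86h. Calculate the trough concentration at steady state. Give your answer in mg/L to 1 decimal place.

τ/t½ = 86/46 ≈ 1.8696, so fraction remaining f = (1/2)^(86/46) ≈ 0.2737.
At steady state, accumulation factor R = 1/(1 − e^(−kτ)) ≈ 1.3768.
Each bolus raises the concentration by D/Vd = 2262/138 ≈ 16.391 mg/L.
Cmax,ss = C₀/(1 − f) ≈ 16.391/0.7263 ≈ 22.568 mg/L.
One interval later, Cmin,ss = Cmax,ss·e^(−kτ) ≈ 22.568 × 0.2737 ≈ 6.177 mg/L.

6.2 mg/L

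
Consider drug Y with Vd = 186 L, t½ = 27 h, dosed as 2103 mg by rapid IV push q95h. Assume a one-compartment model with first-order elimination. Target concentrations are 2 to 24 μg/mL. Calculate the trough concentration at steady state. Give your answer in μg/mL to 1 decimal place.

τ/t½ = 95/27 ≈ 3.5185, so fraction remaining f = (1/2)^(95/27) ≈ 0.0873.
Each bolus raises the concentration by D/Vd = 2103/186 ≈ 11.306 μg/mL.
Steady-state trough Cmin,ss = C₀·f/(1−f) ≈ 11.306 × 0.0873/0.9127 ≈ 1.081 μg/mL.
Trough 1.1 μg/mL vs MEC 2 μg/mL: subtherapeutic.

1.1 μg/mL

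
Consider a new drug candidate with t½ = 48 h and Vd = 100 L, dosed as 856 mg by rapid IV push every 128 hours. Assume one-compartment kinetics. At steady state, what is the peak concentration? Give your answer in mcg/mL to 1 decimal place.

τ/t½ = 128/48 ≈ 2.6667, so fraction remaining f = (1/2)^(128/48) ≈ 0.1575.
Accumulation ratio R = 1/(1 − f) ≈ 1/0.8425 ≈ 1.1869.
Single-dose peak C₀ = D/Vd = 856/100 ≈ 8.560 mcg/mL.
Steady-state peak Cmax,ss = C₀·R ≈ 8.560 × 1.1869 ≈ 10.160 mcg/mL.

10.2 mcg/mL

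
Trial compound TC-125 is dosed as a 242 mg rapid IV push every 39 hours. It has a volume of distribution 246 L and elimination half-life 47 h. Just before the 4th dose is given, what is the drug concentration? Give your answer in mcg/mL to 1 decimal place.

f = (1/2)^(τ/t½) = (1/2)^(39/47) ≈ 0.5626.
C₀ = D/Vd = 242/246 ≈ 0.984 mcg/mL.
Before the 4th dose, 3 doses have been given. Superposition: Cmin = C₀·(f + f² + … + f^3).
≈ 0.984 × (0.5626 + 0.3165 + 0.1781) ≈ 0.984 × 1.0572 ≈ 1.040 mcg/mL.

1.0 mcg/mL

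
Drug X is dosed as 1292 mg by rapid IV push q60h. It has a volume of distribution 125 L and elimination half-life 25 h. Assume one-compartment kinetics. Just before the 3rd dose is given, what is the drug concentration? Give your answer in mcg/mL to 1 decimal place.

2.3 mcg/mL

f = (1/2)^(τ/t½) = (1/2)^(60/25) ≈ 0.1895.
C₀ = D/Vd = 1292/125 ≈ 10.336 mcg/mL.
Before the 3rd dose, 2 doses have been given. Superposition: Cmin = C₀·(f + f²).
≈ 10.336 × (0.1895 + 0.0359) ≈ 10.336 × 0.2254 ≈ 2.330 mcg/mL.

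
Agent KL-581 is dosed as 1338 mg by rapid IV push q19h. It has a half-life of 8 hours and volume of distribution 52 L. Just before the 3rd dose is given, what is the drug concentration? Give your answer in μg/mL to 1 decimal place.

5.9 μg/mL

f = (1/2)^(τ/t½) = (1/2)^(19/8) ≈ 0.1928.
C₀ = D/Vd = 1338/52 ≈ 25.731 μg/mL.
Before the 3rd dose, 2 doses have been given. Superposition: Cmin = C₀·(f + f²).
≈ 25.731 × (0.1928 + 0.0372) ≈ 25.731 × 0.2300 ≈ 5.918 μg/mL.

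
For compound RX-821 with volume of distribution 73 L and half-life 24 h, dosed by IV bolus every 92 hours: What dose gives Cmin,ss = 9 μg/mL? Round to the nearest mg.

τ/t½ = 92/24 ≈ 3.8333, so f = (1/2)^(92/24) ≈ 0.070154.
Cmin,ss = (D/Vd)·f/(1−f), so D = Cmin,ss·Vd·(1−f)/f.
D = 9 × 73 × (1−f)/f ≈ 9 × 73 × 13.25435 ≈ 8708.11 mg.

8708 mg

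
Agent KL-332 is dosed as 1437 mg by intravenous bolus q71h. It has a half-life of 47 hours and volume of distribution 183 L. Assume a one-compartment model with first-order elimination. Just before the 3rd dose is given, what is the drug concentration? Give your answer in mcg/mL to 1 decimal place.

3.7 mcg/mL

f = (1/2)^(τ/t½) = (1/2)^(71/47) ≈ 0.3510.
C₀ = D/Vd = 1437/183 ≈ 7.852 mcg/mL.
Before the 3rd dose, 2 doses have been given. Superposition: Cmin = C₀·(f + f²).
≈ 7.852 × (0.3510 + 0.1232) ≈ 7.852 × 0.4742 ≈ 3.723 mcg/mL.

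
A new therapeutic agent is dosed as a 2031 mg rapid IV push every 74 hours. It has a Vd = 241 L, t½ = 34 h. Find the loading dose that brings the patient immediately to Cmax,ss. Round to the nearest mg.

f = (1/2)^(74/34) ≈ 0.221216; accumulation ratio R = 1/(1−f) ≈ 1.28405.
Loading dose to hit Cmax,ss on first dose: D_load = D_maint·R ≈ 2031 × 1.28405 ≈ 2607.91 mg.

2608 mg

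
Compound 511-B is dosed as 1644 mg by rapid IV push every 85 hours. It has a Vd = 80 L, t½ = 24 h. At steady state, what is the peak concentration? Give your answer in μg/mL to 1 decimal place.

τ/t½ = 85/24 ≈ 3.5417, so fraction remaining f = (1/2)^(85/24) ≈ 0.0859.
Accumulation ratio R = 1/(1 − f) ≈ 1/0.9141 ≈ 1.0940.
Each bolus raises the concentration by D/Vd = 1644/80 ≈ 20.550 μg/mL.
Cmax,ss = C₀/(1 − f) ≈ 20.550/0.9141 ≈ 22.481 μg/mL.

22.5 μg/mL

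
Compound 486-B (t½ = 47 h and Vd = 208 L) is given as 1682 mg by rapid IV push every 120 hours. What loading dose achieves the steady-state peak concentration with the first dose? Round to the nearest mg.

f = (1/2)^(120/47) ≈ 0.170378; accumulation ratio R = 1/(1−f) ≈ 1.20537.
Loading dose to hit Cmax,ss on first dose: D_load = D_maint·R ≈ 1682 × 1.20537 ≈ 2027.43 mg.

2027 mg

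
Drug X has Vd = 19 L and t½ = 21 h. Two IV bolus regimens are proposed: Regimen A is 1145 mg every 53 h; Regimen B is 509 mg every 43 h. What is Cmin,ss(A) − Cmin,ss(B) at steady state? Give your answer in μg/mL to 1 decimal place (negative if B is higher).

4.1 μg/mL

Regimen A: f = (1/2)^(53/21) ≈ 0.1739; Cmin,ss = (1145/19)·f/(1−f) ≈ 12.686 μg/mL.
Regimen B: f = (1/2)^(43/21) ≈ 0.2419; Cmin,ss = (509/19)·f/(1−f) ≈ 8.548 μg/mL.
Difference ≈ 12.686 − 8.548 ≈ 4.138 μg/mL.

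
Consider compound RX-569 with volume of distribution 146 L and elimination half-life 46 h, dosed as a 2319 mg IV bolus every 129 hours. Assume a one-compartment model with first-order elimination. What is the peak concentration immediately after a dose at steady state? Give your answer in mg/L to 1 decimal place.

18.5 mg/L

Over one 129-h interval, 129/46 ≈ 2.8043 half-lives elapse, leaving f ≈ 0.1432 of each dose.
At steady state, accumulation factor R = 1/(1 − e^(−kτ)) ≈ 1.1671.
Each bolus raises the concentration by D/Vd = 2319/146 ≈ 15.884 mg/L.
Steady-state peak Cmax,ss = C₀·R ≈ 15.884 × 1.1671 ≈ 18.538 mg/L.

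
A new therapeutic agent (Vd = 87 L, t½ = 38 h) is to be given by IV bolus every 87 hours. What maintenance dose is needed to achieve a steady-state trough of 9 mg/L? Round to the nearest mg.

τ/t½ = 87/38 ≈ 2.2895, so f = (1/2)^(87/38) ≈ 0.204550.
Cmin,ss = (D/Vd)·f/(1−f), so D = Cmin,ss·Vd·(1−f)/f.
D = 9 × 87 × (1−f)/f ≈ 9 × 87 × 3.88878 ≈ 3044.91 mg.

3045 mg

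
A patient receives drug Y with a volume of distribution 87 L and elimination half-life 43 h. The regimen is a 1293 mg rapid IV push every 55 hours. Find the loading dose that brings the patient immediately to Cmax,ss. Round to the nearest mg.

f = (1/2)^(55/43) ≈ 0.412061; accumulation ratio R = 1/(1−f) ≈ 1.70086.
Loading dose to hit Cmax,ss on first dose: D_load = D_maint·R ≈ 1293 × 1.70086 ≈ 2199.21 mg.

2199 mg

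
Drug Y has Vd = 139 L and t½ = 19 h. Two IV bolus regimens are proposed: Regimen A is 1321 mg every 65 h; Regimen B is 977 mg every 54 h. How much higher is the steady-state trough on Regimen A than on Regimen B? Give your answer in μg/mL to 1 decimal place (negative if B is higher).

Regimen A: f = (1/2)^(65/19) ≈ 0.0934; Cmin,ss = (1321/139)·f/(1−f) ≈ 0.979 μg/mL.
Regimen B: f = (1/2)^(54/19) ≈ 0.1395; Cmin,ss = (977/139)·f/(1−f) ≈ 1.139 μg/mL.
Difference ≈ 0.979 − 1.139 ≈ -0.160 μg/mL.

-0.2 μg/mL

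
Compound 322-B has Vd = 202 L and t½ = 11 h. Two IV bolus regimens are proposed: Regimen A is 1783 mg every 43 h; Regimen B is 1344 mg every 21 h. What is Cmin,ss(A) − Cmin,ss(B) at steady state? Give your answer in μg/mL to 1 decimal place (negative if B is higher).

-1.8 μg/mL

Regimen A: f = (1/2)^(43/11) ≈ 0.0666; Cmin,ss = (1783/202)·f/(1−f) ≈ 0.630 μg/mL.
Regimen B: f = (1/2)^(21/11) ≈ 0.2663; Cmin,ss = (1344/202)·f/(1−f) ≈ 2.415 μg/mL.
Difference ≈ 0.630 − 2.415 ≈ -1.785 μg/mL.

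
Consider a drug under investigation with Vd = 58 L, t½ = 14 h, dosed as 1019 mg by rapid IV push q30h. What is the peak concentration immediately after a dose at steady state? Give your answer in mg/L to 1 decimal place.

22.7 mg/L

τ/t½ = 30/14 ≈ 2.1429, so fraction remaining f = (1/2)^(30/14) ≈ 0.2264.
At steady state, accumulation factor R = 1/(1 − e^(−kτ)) ≈ 1.2927.
Each bolus raises the concentration by D/Vd = 1019/58 ≈ 17.569 mg/L.
Cmax,ss = C₀/(1 − f) ≈ 17.569/0.7736 ≈ 22.711 mg/L.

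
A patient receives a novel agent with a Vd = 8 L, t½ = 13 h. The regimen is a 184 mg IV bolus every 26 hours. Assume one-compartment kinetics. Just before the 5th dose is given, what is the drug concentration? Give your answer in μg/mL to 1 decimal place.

7.6 μg/mL

f = (1/2)^(τ/t½) = (1/2)^(26/13) ≈ 0.2500.
C₀ = D/Vd = 184/8 ≈ 23.000 μg/mL.
Before the 5th dose, 4 doses have been given. Superposition: Cmin = C₀·(f + f² + … + f^4).
≈ 23.000 × (0.2500 + 0.0625 + 0.0156 + 0.0039) ≈ 23.000 × 0.3320 ≈ 7.636 μg/mL.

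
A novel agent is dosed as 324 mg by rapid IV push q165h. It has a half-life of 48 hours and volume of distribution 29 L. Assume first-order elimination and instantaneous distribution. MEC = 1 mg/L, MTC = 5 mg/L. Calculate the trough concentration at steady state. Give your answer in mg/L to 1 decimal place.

k = ln2/t½ = ln2/48 ≈ 0.014441 h⁻¹; fraction remaining f = e^(−kτ) = e^(−0.014441×165) ≈ 0.0923.
At steady state, accumulation factor R = 1/(1 − e^(−kτ)) ≈ 1.1017.
Each bolus raises the concentration by D/Vd = 324/29 ≈ 11.172 mg/L.
Steady-state peak Cmax,ss = C₀·R ≈ 11.172 × 1.1017 ≈ 12.308 mg/L.
Steady-state trough Cmin,ss = Cmax,ss·f ≈ 12.308 × 0.0923 ≈ 1.136 mg/L.
Trough 1.1 mg/L vs MEC 1 mg/L: adequate.

1.1 mg/L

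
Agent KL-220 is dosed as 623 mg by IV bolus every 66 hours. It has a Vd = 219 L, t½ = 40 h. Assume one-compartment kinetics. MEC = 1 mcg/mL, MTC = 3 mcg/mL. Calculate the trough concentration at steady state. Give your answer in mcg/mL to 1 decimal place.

1.3 mcg/mL

τ/t½ = 66/40 ≈ 1.65, so fraction remaining f = (1/2)^(66/40) ≈ 0.3186.
Each bolus raises the concentration by D/Vd = 623/219 ≈ 2.845 mcg/mL.
Steady-state trough Cmin,ss = C₀·f/(1−f) ≈ 2.845 × 0.3186/0.6814 ≈ 1.330 mcg/mL.
Trough 1.3 mcg/mL vs MEC 1 mcg/mL: adequate.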